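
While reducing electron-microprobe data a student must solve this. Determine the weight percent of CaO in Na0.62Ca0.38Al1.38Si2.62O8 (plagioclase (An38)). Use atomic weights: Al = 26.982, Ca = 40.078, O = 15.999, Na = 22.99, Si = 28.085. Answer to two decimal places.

7.94 wt%

Formula mass = 268.293 g/mol.
0.38 Ca → 0.3800 mol CaO per formula unit; M(CaO) = 56.077, so CaO mass = 21.309 g.
21.309/268.293 × 100 = 7.94 wt%.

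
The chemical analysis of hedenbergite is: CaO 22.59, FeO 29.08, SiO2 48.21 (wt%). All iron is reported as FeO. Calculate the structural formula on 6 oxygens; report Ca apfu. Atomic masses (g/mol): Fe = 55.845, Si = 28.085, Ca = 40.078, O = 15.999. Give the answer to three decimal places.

1.002 Ca apfu

CaO: 22.59/56.077 = 0.40284 mol → 0.40284 mol Ca, 0.40284 mol O.
FeO: 29.08/71.844 = 0.40477 mol → 0.40477 mol Fe, 0.40477 mol O.
SiO2: 48.21/60.083 = 0.80239 mol → 0.80239 mol Si, 1.60478 mol O.
Total oxygen = 2.41239 mol. Normalization factor = 6/2.41239 = 2.48716.
Ca per 6 O = 0.40284 × 2.48716 = 1.002.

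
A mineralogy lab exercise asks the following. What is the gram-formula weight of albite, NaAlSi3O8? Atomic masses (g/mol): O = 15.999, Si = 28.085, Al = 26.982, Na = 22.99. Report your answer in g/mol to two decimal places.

262.22 g/mol

Na: 1 × 22.99 = 22.9900
Al: 1 × 26.982 = 26.9820
Si: 3 × 28.085 = 84.2550
O: 8 × 15.999 = 127.9920
Summing the contributions gives the formula mass.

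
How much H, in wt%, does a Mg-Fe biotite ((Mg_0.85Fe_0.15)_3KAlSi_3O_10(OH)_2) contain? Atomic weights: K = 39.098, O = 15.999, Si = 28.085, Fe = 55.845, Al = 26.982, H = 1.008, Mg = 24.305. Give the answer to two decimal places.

0.47 wt%

M((Mg_0.85Fe_0.15)_3KAlSi_3O_10(OH)_2) = 431.447 g/mol.
H contributes 2 × 1.008 = 2.016 g per mole.
2.016/431.447 = 0.0047 → 0.47%.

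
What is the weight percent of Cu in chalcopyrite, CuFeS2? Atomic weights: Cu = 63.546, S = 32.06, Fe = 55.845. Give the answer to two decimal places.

M(CuFeS2) = 183.511 g/mol.
Cu contributes 1 × 63.546 = 63.546 g per mole.
63.546/183.511 = 0.3463 → 34.63%.

34.63 mass %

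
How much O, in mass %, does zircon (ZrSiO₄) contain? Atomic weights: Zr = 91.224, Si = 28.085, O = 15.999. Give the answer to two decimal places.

Formula mass = 1×91.224 + 1×28.085 + 4×15.999 = 183.305 g/mol, of which 63.996 g is O.
So O makes up 63.996/183.305 = 0.3491 of the mass, i.e. 34.91%.

34.91 mass %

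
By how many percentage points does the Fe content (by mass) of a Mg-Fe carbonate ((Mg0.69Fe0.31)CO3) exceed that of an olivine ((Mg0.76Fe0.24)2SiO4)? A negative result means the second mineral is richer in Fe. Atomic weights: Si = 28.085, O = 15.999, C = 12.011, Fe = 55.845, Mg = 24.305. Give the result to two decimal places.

1.20 percentage points

First mineral: 17.312 g Fe in 94.090 g formula = 18.40 wt% Fe.
Second mineral: 26.806 g Fe in 155.830 g formula = 17.20 wt% Fe.
18.40% − 17.20% gives a difference of 1.20 percentage points.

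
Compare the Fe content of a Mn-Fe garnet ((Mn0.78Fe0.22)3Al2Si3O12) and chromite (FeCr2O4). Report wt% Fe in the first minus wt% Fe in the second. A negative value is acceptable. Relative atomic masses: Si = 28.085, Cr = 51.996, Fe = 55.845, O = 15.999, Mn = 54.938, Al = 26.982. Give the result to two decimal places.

-17.51 percentage points

Fe in (Mn0.78Fe0.22)3Al2Si3O12: molar mass 495.620 g/mol; 0.66×55.845 = 36.858 g → 7.44 wt%.
Fe in FeCr2O4: molar mass 223.833 g/mol; 1×55.845 = 55.845 g → 24.95 wt%.
Difference = 7.44 − 24.95 = -17.51 percentage points.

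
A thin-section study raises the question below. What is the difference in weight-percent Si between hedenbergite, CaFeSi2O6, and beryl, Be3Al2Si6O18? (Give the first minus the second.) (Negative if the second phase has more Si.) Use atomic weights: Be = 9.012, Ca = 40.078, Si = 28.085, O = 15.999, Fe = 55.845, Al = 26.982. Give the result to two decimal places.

-8.71 percentage points

Si in CaFeSi2O6: molar mass 248.087 g/mol; 2×28.085 = 56.170 g → 22.64 wt%.
Si in Be3Al2Si6O18: molar mass 537.492 g/mol; 6×28.085 = 168.510 g → 31.35 wt%.
Difference = 22.64 − 31.35 = -8.71 percentage points.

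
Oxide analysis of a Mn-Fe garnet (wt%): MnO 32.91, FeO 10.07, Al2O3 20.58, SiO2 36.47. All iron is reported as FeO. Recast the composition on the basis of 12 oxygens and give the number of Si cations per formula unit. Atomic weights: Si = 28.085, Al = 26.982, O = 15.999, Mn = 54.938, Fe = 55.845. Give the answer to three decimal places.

3.005 Si apfu

32.91 wt% MnO ÷ 70.937 g/mol = 0.46393 mol, giving 0.46393 Mn and 0.46393 O.
10.07 wt% FeO ÷ 71.844 g/mol = 0.14016 mol, giving 0.14016 Fe and 0.14016 O.
20.58 wt% Al2O3 ÷ 101.961 g/mol = 0.20184 mol, giving 0.40368 Al and 0.60552 O.
36.47 wt% SiO2 ÷ 60.083 g/mol = 0.60699 mol, giving 0.60699 Si and 1.21398 O.
Oxygen sums to 2.42359; scaling by 12/2.42359 = 4.95133 puts the formula on 12 O.
Si: 0.60699 × 4.95133 = 3.005 atoms per formula unit.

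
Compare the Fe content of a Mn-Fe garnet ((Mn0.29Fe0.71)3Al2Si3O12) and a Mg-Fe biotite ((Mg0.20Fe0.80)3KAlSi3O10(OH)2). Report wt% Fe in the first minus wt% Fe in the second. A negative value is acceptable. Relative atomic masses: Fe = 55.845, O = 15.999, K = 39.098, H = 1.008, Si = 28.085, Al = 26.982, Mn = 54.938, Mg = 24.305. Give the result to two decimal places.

-3.25 percentage points

Fe in (Mn0.29Fe0.71)3Al2Si3O12: molar mass 496.953 g/mol; 2.13×55.845 = 118.950 g → 23.94 wt%.
Fe in (Mg0.20Fe0.80)3KAlSi3O10(OH)2: molar mass 492.950 g/mol; 2.40×55.845 = 134.028 g → 27.19 wt%.
Difference = 23.94 − 27.19 = -3.25 percentage points.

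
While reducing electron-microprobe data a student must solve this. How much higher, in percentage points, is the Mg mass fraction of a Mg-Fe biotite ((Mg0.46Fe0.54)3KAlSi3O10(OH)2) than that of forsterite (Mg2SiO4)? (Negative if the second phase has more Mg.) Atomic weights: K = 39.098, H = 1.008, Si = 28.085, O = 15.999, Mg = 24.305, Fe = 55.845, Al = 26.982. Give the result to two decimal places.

First mineral: 33.541 g Mg in 468.349 g formula = 7.16 wt% Mg.
Second mineral: 48.610 g Mg in 140.691 g formula = 34.55 wt% Mg.
7.16% − 34.55% gives a difference of -27.39 percentage points.

-27.39 percentage points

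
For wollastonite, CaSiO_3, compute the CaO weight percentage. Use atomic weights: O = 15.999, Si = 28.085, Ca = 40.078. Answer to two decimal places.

M(CaSiO_3) = 116.160 g/mol; M(CaO) = 56.077 g/mol.
Moles CaO per formula unit = 1 Ca ÷ 1 = 1.0000.
CaO fraction = (1.0000 × 56.077) / 116.160 = 56.077/116.160 = 0.4828.

48.28 wt%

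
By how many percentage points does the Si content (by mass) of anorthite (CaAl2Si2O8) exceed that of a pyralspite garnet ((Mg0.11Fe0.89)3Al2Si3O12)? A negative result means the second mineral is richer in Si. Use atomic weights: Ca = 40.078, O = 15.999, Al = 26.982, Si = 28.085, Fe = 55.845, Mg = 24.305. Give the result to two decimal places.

2.90 percentage points

M(CaAl2Si2O8) = 278.204 g/mol, so wt% Si = 56.170/278.204 × 100 = 20.19%.
M((Mg0.11Fe0.89)3Al2Si3O12) = 487.334 g/mol, so wt% Si = 84.255/487.334 × 100 = 17.29%.
20.19 − 17.29 = 2.90 pp.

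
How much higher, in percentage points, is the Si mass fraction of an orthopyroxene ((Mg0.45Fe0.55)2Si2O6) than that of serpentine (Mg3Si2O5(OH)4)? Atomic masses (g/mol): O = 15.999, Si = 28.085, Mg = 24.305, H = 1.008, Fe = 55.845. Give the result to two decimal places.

Si in (Mg0.45Fe0.55)2Si2O6: molar mass 235.468 g/mol; 2×28.085 = 56.170 g → 23.85 wt%.
Si in Mg3Si2O5(OH)4: molar mass 277.108 g/mol; 2×28.085 = 56.170 g → 20.27 wt%.
Difference = 23.85 − 20.27 = 3.58 percentage points.

3.58 percentage points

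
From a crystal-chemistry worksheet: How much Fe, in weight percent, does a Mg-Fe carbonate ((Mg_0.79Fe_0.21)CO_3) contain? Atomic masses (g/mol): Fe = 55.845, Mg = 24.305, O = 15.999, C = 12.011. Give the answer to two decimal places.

Molar mass of (Mg_0.79Fe_0.21)CO_3: 0.79*24.305 + 0.21*55.845 + 1*12.011 + 3*15.999 = 90.936 g/mol.
Mass of Fe per formula unit: 0.21 × 55.845 = 11.727 g.
Weight fraction Fe = 11.727 / 90.936 = 0.1290.

12.90 weight percent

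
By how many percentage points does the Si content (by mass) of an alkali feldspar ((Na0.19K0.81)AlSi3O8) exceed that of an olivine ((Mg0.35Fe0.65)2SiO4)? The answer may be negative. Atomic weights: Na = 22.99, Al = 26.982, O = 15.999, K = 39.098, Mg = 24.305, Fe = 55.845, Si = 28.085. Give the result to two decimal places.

First mineral: 84.255 g Si in 275.266 g formula = 30.61 wt% Si.
Second mineral: 28.085 g Si in 181.693 g formula = 15.46 wt% Si.
30.61% − 15.46% gives a difference of 15.15 percentage points.

15.15 percentage points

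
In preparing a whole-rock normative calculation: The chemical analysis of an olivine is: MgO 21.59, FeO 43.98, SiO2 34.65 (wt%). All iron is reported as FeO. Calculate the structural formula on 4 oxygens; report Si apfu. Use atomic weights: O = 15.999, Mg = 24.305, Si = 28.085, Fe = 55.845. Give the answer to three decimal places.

MgO (M=40.304): mol = 0.53568; Mg = 0.53568, O = 0.53568.
FeO (M=71.844): mol = 0.61216; Fe = 0.61216, O = 0.61216.
SiO2 (M=60.083): mol = 0.57670; Si = 0.57670, O = 1.15340.
ΣO = 2.30124; factor = 4/ΣO = 1.73819.
Si apfu = 0.57670 × 1.73819 = 1.002.

1.002 Si apfu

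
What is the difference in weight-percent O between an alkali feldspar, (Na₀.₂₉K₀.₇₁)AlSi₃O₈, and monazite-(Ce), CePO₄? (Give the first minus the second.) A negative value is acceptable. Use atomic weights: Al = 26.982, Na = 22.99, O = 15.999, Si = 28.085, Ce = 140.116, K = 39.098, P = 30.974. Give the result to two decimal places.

19.55 percentage points

M((Na₀.₂₉K₀.₇₁)AlSi₃O₈) = 273.656 g/mol, so wt% O = 127.992/273.656 × 100 = 46.77%.
M(CePO₄) = 235.086 g/mol, so wt% O = 63.996/235.086 × 100 = 27.22%.
46.77 − 27.22 = 19.55 pp.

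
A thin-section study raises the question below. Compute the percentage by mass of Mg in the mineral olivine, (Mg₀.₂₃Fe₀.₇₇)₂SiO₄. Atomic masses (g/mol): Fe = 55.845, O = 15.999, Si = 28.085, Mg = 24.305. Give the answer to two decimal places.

5.91 weight percent

Molar mass of (Mg₀.₂₃Fe₀.₇₇)₂SiO₄: 0.46×24.305 + 1.54×55.845 + 1×28.085 + 4×15.999 = 189.263 g/mol.
Mass of Mg per formula unit: 0.46 × 24.305 = 11.180 g.
Weight fraction Mg = 11.180 / 189.263 = 0.0591.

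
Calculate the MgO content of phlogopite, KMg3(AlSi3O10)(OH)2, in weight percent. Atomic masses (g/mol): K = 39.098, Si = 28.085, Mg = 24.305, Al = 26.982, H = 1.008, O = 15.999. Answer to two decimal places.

28.98 wt%

Molar mass of KMg3(AlSi3O10)(OH)2 = 1·39.098 + 3·24.305 + 1·26.982 + 3·28.085 + 12·15.999 + 2·1.008 = 417.254 g/mol.
Each formula unit contains 3 Mg, equivalent to 3/1 = 3.0000 mol MgO.
M(MgO) = 1×24.305 + 1×15.999 = 40.304 g/mol.
Mass of MgO per formula unit = 3.0000 × 40.304 = 120.912 g.
MgO wt% = 120.912 / 417.254 × 100 = 28.98%.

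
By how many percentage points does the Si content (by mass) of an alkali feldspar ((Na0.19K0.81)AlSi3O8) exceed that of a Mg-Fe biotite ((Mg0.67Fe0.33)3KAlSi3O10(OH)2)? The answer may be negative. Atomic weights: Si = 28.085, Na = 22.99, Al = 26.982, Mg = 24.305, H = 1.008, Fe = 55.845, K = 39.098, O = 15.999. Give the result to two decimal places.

11.82 percentage points

Si in (Na0.19K0.81)AlSi3O8: molar mass 275.266 g/mol; 3×28.085 = 84.255 g → 30.61 wt%.
Si in (Mg0.67Fe0.33)3KAlSi3O10(OH)2: molar mass 448.479 g/mol; 3×28.085 = 84.255 g → 18.79 wt%.
Difference = 30.61 − 18.79 = 11.82 percentage points.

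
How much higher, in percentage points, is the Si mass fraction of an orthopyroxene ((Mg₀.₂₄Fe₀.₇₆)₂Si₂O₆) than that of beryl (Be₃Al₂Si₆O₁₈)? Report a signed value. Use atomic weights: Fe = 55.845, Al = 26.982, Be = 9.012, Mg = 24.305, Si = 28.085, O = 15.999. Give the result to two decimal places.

-8.77 percentage points

First mineral: 56.170 g Si in 248.715 g formula = 22.58 wt% Si.
Second mineral: 168.510 g Si in 537.492 g formula = 31.35 wt% Si.
22.58% − 31.35% gives a difference of -8.77 percentage points.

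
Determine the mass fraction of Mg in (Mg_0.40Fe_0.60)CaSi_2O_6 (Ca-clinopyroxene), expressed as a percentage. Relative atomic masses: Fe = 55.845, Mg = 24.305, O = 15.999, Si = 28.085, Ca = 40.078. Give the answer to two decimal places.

Formula mass = 0.40×24.305 + 0.60×55.845 + 1×40.078 + 2×28.085 + 6×15.999 = 235.471 g/mol, of which 9.722 g is Mg.
So Mg makes up 9.722/235.471 = 0.0413 of the mass, i.e. 4.13%.

4.13 wt%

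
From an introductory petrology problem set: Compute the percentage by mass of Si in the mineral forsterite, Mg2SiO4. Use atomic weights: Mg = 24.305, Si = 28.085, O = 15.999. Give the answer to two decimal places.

19.96 mass %

Formula mass = 2×24.305 + 1×28.085 + 4×15.999 = 140.691 g/mol, of which 28.085 g is Si.
So Si makes up 28.085/140.691 = 0.1996 of the mass, i.e. 19.96%.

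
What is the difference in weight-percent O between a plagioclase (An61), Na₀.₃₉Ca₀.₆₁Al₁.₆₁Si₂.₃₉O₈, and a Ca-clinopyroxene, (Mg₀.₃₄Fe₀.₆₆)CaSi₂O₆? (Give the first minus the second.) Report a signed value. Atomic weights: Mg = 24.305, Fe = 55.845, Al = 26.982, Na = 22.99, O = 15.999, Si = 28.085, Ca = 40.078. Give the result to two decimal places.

6.62 percentage points

O in Na₀.₃₉Ca₀.₆₁Al₁.₆₁Si₂.₃₉O₈: molar mass 271.970 g/mol; 8×15.999 = 127.992 g → 47.06 wt%.
O in (Mg₀.₃₄Fe₀.₆₆)CaSi₂O₆: molar mass 237.363 g/mol; 6×15.999 = 95.994 g → 40.44 wt%.
Difference = 47.06 − 40.44 = 6.62 percentage points.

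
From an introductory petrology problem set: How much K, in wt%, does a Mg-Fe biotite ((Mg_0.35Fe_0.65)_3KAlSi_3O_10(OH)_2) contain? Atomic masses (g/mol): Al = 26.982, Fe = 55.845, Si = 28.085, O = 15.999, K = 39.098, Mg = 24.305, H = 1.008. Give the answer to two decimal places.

8.17 wt%

M((Mg_0.35Fe_0.65)_3KAlSi_3O_10(OH)_2) = 478.757 g/mol.
K contributes 1 × 39.098 = 39.098 g per mole.
39.098/478.757 = 0.0817 → 8.17%.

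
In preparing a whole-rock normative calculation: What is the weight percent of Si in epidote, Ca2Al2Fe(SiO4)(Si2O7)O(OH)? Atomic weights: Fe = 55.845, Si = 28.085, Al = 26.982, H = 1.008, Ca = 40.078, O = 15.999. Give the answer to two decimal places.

M(Ca2Al2Fe(SiO4)(Si2O7)O(OH)) = 483.215 g/mol.
Si contributes 3 × 28.085 = 84.255 g per mole.
84.255/483.215 = 0.1744 → 17.44%.

17.44 mass %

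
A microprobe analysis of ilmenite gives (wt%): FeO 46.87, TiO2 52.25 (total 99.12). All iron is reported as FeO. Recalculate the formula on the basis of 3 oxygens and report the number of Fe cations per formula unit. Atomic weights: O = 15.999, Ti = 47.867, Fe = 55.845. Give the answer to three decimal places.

FeO: 46.87/71.844 = 0.65239 mol → 0.65239 mol Fe, 0.65239 mol O.
TiO2: 52.25/79.865 = 0.65423 mol → 0.65423 mol Ti, 1.30846 mol O.
Total oxygen = 1.96085 mol. Normalization factor = 3/1.96085 = 1.52995.
Fe per 3 O = 0.65239 × 1.52995 = 0.998.

0.998 Fe apfu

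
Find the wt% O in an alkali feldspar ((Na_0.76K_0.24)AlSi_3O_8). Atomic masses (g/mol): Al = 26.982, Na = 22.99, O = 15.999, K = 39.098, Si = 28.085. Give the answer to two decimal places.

48.10 weight percent

M((Na_0.76K_0.24)AlSi_3O_8) = 266.085 g/mol.
O contributes 8 × 15.999 = 127.992 g per mole.
127.992/266.085 = 0.4810 → 48.10%.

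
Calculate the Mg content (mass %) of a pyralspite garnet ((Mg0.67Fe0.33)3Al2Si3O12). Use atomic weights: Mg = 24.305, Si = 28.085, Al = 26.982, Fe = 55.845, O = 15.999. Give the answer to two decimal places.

Molar mass of (Mg0.67Fe0.33)3Al2Si3O12: 2.01*24.305 + 0.99*55.845 + 2*26.982 + 3*28.085 + 12*15.999 = 434.347 g/mol.
Mass of Mg per formula unit: 2.01 × 24.305 = 48.853 g.
Weight fraction Mg = 48.853 / 434.347 = 0.1125.

11.25 mass %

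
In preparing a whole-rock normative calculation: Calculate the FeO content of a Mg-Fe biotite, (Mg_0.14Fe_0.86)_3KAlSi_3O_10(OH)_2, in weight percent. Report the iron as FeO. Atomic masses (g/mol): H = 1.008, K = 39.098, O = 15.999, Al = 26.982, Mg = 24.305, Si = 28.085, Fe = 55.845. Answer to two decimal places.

37.17 wt%

Molar mass of (Mg_0.14Fe_0.86)_3KAlSi_3O_10(OH)_2 = 0.42*24.305 + 2.58*55.845 + 1*39.098 + 1*26.982 + 3*28.085 + 12*15.999 + 2*1.008 = 498.627 g/mol.
Each formula unit contains 2.58 Fe, equivalent to 2.58/1 = 2.5800 mol FeO.
M(FeO) = 1×55.845 + 1×15.999 = 71.844 g/mol.
Mass of FeO per formula unit = 2.5800 × 71.844 = 185.358 g.
FeO wt% = 185.358 / 498.627 × 100 = 37.17%.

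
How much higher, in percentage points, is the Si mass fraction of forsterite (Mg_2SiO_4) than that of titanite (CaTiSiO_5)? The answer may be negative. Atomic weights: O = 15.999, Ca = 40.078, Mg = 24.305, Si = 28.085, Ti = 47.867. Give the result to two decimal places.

5.63 percentage points

Si in Mg_2SiO_4: molar mass 140.691 g/mol; 1×28.085 = 28.085 g → 19.96 wt%.
Si in CaTiSiO_5: molar mass 196.025 g/mol; 1×28.085 = 28.085 g → 14.33 wt%.
Difference = 19.96 − 14.33 = 5.63 percentage points.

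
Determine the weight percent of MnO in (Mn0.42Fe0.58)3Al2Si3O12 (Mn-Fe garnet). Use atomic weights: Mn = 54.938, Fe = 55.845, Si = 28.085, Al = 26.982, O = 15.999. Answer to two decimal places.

18.00 wt%

M((Mn0.42Fe0.58)3Al2Si3O12) = 496.599 g/mol; M(MnO) = 70.937 g/mol.
Moles MnO per formula unit = 1.26 Mn ÷ 1 = 1.2600.
MnO fraction = (1.2600 × 70.937) / 496.599 = 89.381/496.599 = 0.1800.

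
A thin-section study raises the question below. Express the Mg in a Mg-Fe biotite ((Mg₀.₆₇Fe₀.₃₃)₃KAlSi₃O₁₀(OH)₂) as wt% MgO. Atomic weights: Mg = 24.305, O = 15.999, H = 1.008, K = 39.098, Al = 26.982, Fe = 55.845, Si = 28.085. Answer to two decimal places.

18.06 wt%

Formula mass = 448.479 g/mol.
2.01 Mg → 2.0100 mol MgO per formula unit; M(MgO) = 40.304, so MgO mass = 81.011 g.
81.011/448.479 × 100 = 18.06 wt%.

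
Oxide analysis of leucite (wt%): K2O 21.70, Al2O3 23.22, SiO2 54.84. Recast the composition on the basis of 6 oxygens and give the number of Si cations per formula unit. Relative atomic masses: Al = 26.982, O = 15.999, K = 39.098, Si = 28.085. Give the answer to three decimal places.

21.70 wt% K2O ÷ 94.195 g/mol = 0.23037 mol, giving 0.46074 K and 0.23037 O.
23.22 wt% Al2O3 ÷ 101.961 g/mol = 0.22773 mol, giving 0.45546 Al and 0.68319 O.
54.84 wt% SiO2 ÷ 60.083 g/mol = 0.91274 mol, giving 0.91274 Si and 1.82548 O.
Oxygen sums to 2.73904; scaling by 6/2.73904 = 2.19055 puts the formula on 6 O.
Si: 0.91274 × 2.19055 = 1.999 atoms per formula unit.

1.999 Si apfu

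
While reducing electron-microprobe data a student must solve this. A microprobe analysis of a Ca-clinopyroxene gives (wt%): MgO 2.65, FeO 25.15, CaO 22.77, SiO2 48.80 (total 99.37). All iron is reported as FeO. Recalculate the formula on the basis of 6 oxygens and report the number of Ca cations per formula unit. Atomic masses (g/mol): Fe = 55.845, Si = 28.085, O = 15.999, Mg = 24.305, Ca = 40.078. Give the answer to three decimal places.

MgO: 2.65/40.304 = 0.06575 mol → 0.06575 mol Mg, 0.06575 mol O.
FeO: 25.15/71.844 = 0.35006 mol → 0.35006 mol Fe, 0.35006 mol O.
CaO: 22.77/56.077 = 0.40605 mol → 0.40605 mol Ca, 0.40605 mol O.
SiO2: 48.80/60.083 = 0.81221 mol → 0.81221 mol Si, 1.62442 mol O.
Total oxygen = 2.44628 mol. Normalization factor = 6/2.44628 = 2.45270.
Ca per 6 O = 0.40605 × 2.45270 = 0.996.

0.996 Ca apfu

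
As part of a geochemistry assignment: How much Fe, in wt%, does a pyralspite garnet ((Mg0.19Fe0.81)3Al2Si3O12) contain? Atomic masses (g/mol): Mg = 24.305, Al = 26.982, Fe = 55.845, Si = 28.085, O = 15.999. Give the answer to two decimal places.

Molar mass of (Mg0.19Fe0.81)3Al2Si3O12: 0.57*24.305 + 2.43*55.845 + 2*26.982 + 3*28.085 + 12*15.999 = 479.764 g/mol.
Mass of Fe per formula unit: 2.43 × 55.845 = 135.703 g.
Weight fraction Fe = 135.703 / 479.764 = 0.2829.

28.29 wt%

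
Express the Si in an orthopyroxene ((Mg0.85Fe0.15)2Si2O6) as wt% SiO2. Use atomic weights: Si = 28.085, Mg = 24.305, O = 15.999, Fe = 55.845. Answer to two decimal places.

Molar mass of (Mg0.85Fe0.15)2Si2O6 = 1.70×24.305 + 0.30×55.845 + 2×28.085 + 6×15.999 = 210.236 g/mol.
Each formula unit contains 2 Si, equivalent to 2/1 = 2.0000 mol SiO2.
M(SiO2) = 1×28.085 + 2×15.999 = 60.083 g/mol.
Mass of SiO2 per formula unit = 2.0000 × 60.083 = 120.166 g.
SiO2 wt% = 120.166 / 210.236 × 100 = 57.16%.

57.16 wt%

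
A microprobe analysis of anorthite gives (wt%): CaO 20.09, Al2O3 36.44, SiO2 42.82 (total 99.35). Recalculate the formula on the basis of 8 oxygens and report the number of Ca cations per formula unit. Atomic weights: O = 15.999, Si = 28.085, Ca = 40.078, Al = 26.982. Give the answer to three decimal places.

1.004 Ca apfu

CaO: 20.09/56.077 = 0.35826 mol → 0.35826 mol Ca, 0.35826 mol O.
Al2O3: 36.44/101.961 = 0.35739 mol → 0.71478 mol Al, 1.07217 mol O.
SiO2: 42.82/60.083 = 0.71268 mol → 0.71268 mol Si, 1.42536 mol O.
Total oxygen = 2.85579 mol. Normalization factor = 8/2.85579 = 2.80133.
Ca per 8 O = 0.35826 × 2.80133 = 1.004.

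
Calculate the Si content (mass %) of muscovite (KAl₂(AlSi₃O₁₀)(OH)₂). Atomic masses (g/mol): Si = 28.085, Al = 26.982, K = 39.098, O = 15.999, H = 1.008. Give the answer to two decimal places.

21.15 mass %

M(KAl₂(AlSi₃O₁₀)(OH)₂) = 398.303 g/mol.
Si contributes 3 × 28.085 = 84.255 g per mole.
84.255/398.303 = 0.2115 → 21.15%.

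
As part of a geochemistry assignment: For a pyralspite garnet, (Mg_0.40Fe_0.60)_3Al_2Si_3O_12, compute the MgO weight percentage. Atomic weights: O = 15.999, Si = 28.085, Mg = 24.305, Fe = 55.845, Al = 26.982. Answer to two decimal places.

10.52 wt%

Molar mass of (Mg_0.40Fe_0.60)_3Al_2Si_3O_12 = 1.20*24.305 + 1.80*55.845 + 2*26.982 + 3*28.085 + 12*15.999 = 459.894 g/mol.
Each formula unit contains 1.20 Mg, equivalent to 1.20/1 = 1.2000 mol MgO.
M(MgO) = 1×24.305 + 1×15.999 = 40.304 g/mol.
Mass of MgO per formula unit = 1.2000 × 40.304 = 48.365 g.
MgO wt% = 48.365 / 459.894 × 100 = 10.52%.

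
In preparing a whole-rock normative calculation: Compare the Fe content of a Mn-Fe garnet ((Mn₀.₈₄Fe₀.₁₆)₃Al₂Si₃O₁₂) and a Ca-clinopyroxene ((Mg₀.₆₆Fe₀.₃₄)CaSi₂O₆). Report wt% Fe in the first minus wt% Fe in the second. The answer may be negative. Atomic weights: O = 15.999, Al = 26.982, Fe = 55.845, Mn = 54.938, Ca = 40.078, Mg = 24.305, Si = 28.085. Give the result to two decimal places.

First mineral: 26.806 g Fe in 495.456 g formula = 5.41 wt% Fe.
Second mineral: 18.987 g Fe in 227.271 g formula = 8.35 wt% Fe.
5.41% − 8.35% gives a difference of -2.94 percentage points.

-2.94 percentage points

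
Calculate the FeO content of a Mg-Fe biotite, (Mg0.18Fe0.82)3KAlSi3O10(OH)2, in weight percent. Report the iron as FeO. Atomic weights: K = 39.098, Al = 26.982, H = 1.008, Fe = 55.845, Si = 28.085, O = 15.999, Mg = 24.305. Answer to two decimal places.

Molar mass of (Mg0.18Fe0.82)3KAlSi3O10(OH)2 = 0.54×24.305 + 2.46×55.845 + 1×39.098 + 1×26.982 + 3×28.085 + 12×15.999 + 2×1.008 = 494.842 g/mol.
Each formula unit contains 2.46 Fe, equivalent to 2.46/1 = 2.4600 mol FeO.
M(FeO) = 1×55.845 + 1×15.999 = 71.844 g/mol.
Mass of FeO per formula unit = 2.4600 × 71.844 = 176.736 g.
FeO wt% = 176.736 / 494.842 × 100 = 35.72%.

35.72 wt%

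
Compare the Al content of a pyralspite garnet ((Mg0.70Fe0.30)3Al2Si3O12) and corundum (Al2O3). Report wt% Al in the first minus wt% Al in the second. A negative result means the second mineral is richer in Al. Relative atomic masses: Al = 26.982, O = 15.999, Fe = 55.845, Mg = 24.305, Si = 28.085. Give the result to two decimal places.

-40.42 percentage points

First mineral: 53.964 g Al in 431.508 g formula = 12.51 wt% Al.
Second mineral: 53.964 g Al in 101.961 g formula = 52.93 wt% Al.
12.51% − 52.93% gives a difference of -40.42 percentage points.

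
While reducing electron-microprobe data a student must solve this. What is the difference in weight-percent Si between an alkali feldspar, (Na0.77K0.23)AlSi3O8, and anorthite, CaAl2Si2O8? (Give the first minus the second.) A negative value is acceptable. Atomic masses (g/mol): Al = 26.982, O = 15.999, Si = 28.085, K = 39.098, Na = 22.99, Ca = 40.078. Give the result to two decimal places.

First mineral: 84.255 g Si in 265.924 g formula = 31.68 wt% Si.
Second mineral: 56.170 g Si in 278.204 g formula = 20.19 wt% Si.
31.68% − 20.19% gives a difference of 11.49 percentage points.

11.49 percentage points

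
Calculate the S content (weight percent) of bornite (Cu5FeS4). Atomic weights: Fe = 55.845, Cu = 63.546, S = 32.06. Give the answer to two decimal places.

Molar mass of Cu5FeS4: 5×63.546 + 1×55.845 + 4×32.06 = 501.815 g/mol.
Mass of S per formula unit: 4 × 32.06 = 128.240 g.
Weight fraction S = 128.240 / 501.815 = 0.2556.

25.56 weight percent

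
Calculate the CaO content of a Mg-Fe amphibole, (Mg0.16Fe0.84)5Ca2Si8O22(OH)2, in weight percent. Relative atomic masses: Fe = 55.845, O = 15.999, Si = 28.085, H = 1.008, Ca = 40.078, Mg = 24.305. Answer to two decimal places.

11.87 wt%

Formula mass = 944.821 g/mol.
2 Ca → 2.0000 mol CaO per formula unit; M(CaO) = 56.077, so CaO mass = 112.154 g.
112.154/944.821 × 100 = 11.87 wt%.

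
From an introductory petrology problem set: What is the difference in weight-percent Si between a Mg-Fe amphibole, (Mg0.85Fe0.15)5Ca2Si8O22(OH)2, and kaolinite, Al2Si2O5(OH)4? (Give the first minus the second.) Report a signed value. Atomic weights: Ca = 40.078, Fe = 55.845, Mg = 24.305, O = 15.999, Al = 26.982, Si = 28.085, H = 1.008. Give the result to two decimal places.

5.12 percentage points

First mineral: 224.680 g Si in 836.008 g formula = 26.88 wt% Si.
Second mineral: 56.170 g Si in 258.157 g formula = 21.76 wt% Si.
26.88% − 21.76% gives a difference of 5.12 percentage points.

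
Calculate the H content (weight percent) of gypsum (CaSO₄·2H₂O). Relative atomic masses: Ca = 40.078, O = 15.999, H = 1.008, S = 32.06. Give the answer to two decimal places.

2.34 weight percent

Molar mass of CaSO₄·2H₂O: 1*40.078 + 1*32.06 + 6*15.999 + 4*1.008 = 172.164 g/mol.
Mass of H per formula unit: 4 × 1.008 = 4.032 g.
Weight fraction H = 4.032 / 172.164 = 0.0234.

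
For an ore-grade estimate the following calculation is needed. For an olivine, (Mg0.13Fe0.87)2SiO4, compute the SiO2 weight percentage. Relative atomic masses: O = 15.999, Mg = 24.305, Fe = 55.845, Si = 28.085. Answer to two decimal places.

30.72 wt%

M((Mg0.13Fe0.87)2SiO4) = 195.571 g/mol; M(SiO2) = 60.083 g/mol.
Moles SiO2 per formula unit = 1 Si ÷ 1 = 1.0000.
SiO2 fraction = (1.0000 × 60.083) / 195.571 = 60.083/195.571 = 0.3072.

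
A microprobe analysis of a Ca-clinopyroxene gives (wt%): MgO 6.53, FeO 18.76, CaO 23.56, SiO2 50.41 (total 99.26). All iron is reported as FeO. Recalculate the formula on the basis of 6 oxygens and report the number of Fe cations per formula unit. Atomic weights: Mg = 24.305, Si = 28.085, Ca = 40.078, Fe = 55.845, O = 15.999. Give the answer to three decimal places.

0.621 Fe apfu

6.53 wt% MgO ÷ 40.304 g/mol = 0.16202 mol, giving 0.16202 Mg and 0.16202 O.
18.76 wt% FeO ÷ 71.844 g/mol = 0.26112 mol, giving 0.26112 Fe and 0.26112 O.
23.56 wt% CaO ÷ 56.077 g/mol = 0.42014 mol, giving 0.42014 Ca and 0.42014 O.
50.41 wt% SiO2 ÷ 60.083 g/mol = 0.83901 mol, giving 0.83901 Si and 1.67802 O.
Oxygen sums to 2.52130; scaling by 6/2.52130 = 2.37972 puts the formula on 6 O.
Fe: 0.26112 × 2.37972 = 0.621 atoms per formula unit.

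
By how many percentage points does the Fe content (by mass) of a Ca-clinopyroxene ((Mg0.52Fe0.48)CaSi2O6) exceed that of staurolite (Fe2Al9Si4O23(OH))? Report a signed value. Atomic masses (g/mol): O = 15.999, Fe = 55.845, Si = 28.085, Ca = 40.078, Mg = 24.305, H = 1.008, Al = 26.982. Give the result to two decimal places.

-1.54 percentage points

M((Mg0.52Fe0.48)CaSi2O6) = 231.686 g/mol, so wt% Fe = 26.806/231.686 × 100 = 11.57%.
M(Fe2Al9Si4O23(OH)) = 851.852 g/mol, so wt% Fe = 111.690/851.852 × 100 = 13.11%.
11.57 − 13.11 = -1.54 pp.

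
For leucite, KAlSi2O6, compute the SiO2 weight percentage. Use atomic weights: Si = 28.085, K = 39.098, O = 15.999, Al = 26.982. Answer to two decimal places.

M(KAlSi2O6) = 218.244 g/mol; M(SiO2) = 60.083 g/mol.
Moles SiO2 per formula unit = 2 Si ÷ 1 = 2.0000.
SiO2 fraction = (2.0000 × 60.083) / 218.244 = 120.166/218.244 = 0.5506.

55.06 wt%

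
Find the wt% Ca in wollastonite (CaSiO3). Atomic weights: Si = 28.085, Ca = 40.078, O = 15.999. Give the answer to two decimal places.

34.50 wt%

Formula mass = 1×40.078 + 1×28.085 + 3×15.999 = 116.160 g/mol, of which 40.078 g is Ca.
So Ca makes up 40.078/116.160 = 0.3450 of the mass, i.e. 34.50%.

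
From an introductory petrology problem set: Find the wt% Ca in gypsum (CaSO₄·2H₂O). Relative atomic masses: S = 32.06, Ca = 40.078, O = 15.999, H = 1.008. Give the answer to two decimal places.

23.28 wt%

Formula mass = 1×40.078 + 1×32.06 + 6×15.999 + 4×1.008 = 172.164 g/mol, of which 40.078 g is Ca.
So Ca makes up 40.078/172.164 = 0.2328 of the mass, i.e. 23.28%.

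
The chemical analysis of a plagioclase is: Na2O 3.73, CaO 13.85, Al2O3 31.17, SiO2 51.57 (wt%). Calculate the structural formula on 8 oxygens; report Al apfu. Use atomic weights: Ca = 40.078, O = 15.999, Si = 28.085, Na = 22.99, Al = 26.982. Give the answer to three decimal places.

1.663 Al apfu

Na2O: 3.73/61.979 = 0.06018 mol → 0.12036 mol Na, 0.06018 mol O.
CaO: 13.85/56.077 = 0.24698 mol → 0.24698 mol Ca, 0.24698 mol O.
Al2O3: 31.17/101.961 = 0.30571 mol → 0.61142 mol Al, 0.91713 mol O.
SiO2: 51.57/60.083 = 0.85831 mol → 0.85831 mol Si, 1.71662 mol O.
Total oxygen = 2.94091 mol. Normalization factor = 8/2.94091 = 2.72025.
Al per 8 O = 0.61142 × 2.72025 = 1.663.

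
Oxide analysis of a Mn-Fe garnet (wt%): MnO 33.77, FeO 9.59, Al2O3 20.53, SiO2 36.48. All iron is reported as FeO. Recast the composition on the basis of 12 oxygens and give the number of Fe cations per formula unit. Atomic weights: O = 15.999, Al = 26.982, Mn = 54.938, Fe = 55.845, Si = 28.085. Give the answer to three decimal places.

0.660 Fe apfu

MnO (M=70.937): mol = 0.47606; Mn = 0.47606, O = 0.47606.
FeO (M=71.844): mol = 0.13348; Fe = 0.13348, O = 0.13348.
Al2O3 (M=101.961): mol = 0.20135; Al = 0.40270, O = 0.60405.
SiO2 (M=60.083): mol = 0.60716; Si = 0.60716, O = 1.21432.
ΣO = 2.42791; factor = 12/ΣO = 4.94252.
Fe apfu = 0.13348 × 4.94252 = 0.660.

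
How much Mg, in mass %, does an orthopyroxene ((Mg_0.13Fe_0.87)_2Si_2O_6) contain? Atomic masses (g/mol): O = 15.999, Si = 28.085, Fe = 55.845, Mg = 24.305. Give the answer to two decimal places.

2.47 mass %

M((Mg_0.13Fe_0.87)_2Si_2O_6) = 255.654 g/mol.
Mg contributes 0.26 × 24.305 = 6.319 g per mole.
6.319/255.654 = 0.0247 → 2.47%.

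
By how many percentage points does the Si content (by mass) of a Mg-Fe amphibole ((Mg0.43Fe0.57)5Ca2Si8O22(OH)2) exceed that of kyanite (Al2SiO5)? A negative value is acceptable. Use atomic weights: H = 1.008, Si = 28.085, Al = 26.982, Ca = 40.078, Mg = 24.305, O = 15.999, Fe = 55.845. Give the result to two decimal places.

7.57 percentage points

M((Mg0.43Fe0.57)5Ca2Si8O22(OH)2) = 902.242 g/mol, so wt% Si = 224.680/902.242 × 100 = 24.90%.
M(Al2SiO5) = 162.044 g/mol, so wt% Si = 28.085/162.044 × 100 = 17.33%.
24.90 − 17.33 = 7.57 pp.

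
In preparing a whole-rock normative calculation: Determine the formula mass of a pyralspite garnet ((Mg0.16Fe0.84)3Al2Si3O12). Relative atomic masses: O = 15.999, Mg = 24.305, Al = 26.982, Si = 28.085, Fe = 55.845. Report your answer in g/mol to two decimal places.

M = 0.48*24.305 + 2.52*55.845 + 2*26.982 + 3*28.085 + 12*15.999

482.60 g/mol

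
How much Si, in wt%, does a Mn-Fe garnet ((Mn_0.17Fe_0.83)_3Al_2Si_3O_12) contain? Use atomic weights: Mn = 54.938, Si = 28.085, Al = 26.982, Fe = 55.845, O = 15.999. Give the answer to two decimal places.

16.94 wt%

Molar mass of (Mn_0.17Fe_0.83)_3Al_2Si_3O_12: 0.51*54.938 + 2.49*55.845 + 2*26.982 + 3*28.085 + 12*15.999 = 497.279 g/mol.
Mass of Si per formula unit: 3 × 28.085 = 84.255 g.
Weight fraction Si = 84.255 / 497.279 = 0.1694.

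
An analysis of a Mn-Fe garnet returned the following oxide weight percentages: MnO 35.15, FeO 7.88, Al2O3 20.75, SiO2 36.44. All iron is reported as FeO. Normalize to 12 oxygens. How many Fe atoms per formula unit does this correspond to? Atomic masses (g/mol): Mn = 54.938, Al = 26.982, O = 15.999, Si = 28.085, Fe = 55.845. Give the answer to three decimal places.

0.542 Fe apfu

MnO (M=70.937): mol = 0.49551; Mn = 0.49551, O = 0.49551.
FeO (M=71.844): mol = 0.10968; Fe = 0.10968, O = 0.10968.
Al2O3 (M=101.961): mol = 0.20351; Al = 0.40702, O = 0.61053.
SiO2 (M=60.083): mol = 0.60649; Si = 0.60649, O = 1.21298.
ΣO = 2.42870; factor = 12/ΣO = 4.94091.
Fe apfu = 0.10968 × 4.94091 = 0.542.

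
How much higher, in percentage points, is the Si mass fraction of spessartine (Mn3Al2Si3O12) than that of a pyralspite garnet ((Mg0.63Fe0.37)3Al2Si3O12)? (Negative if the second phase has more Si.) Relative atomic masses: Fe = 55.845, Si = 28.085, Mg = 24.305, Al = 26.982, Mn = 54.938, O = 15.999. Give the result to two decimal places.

Si in Mn3Al2Si3O12: molar mass 495.021 g/mol; 3×28.085 = 84.255 g → 17.02 wt%.
Si in (Mg0.63Fe0.37)3Al2Si3O12: molar mass 438.131 g/mol; 3×28.085 = 84.255 g → 19.23 wt%.
Difference = 17.02 − 19.23 = -2.21 percentage points.

-2.21 percentage points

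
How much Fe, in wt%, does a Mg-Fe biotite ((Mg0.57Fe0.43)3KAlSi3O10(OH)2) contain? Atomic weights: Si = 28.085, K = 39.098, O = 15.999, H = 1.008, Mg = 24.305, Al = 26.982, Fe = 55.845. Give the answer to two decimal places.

15.73 wt%

Formula mass = 1.71×24.305 + 1.29×55.845 + 1×39.098 + 1×26.982 + 3×28.085 + 12×15.999 + 2×1.008 = 457.941 g/mol, of which 72.040 g is Fe.
So Fe makes up 72.040/457.941 = 0.1573 of the mass, i.e. 15.73%.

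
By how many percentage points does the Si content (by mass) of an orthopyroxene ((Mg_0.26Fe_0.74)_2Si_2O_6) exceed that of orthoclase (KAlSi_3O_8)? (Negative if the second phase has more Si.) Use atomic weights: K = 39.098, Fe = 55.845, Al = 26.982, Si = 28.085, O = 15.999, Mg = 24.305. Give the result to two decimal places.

-7.57 percentage points

M((Mg_0.26Fe_0.74)_2Si_2O_6) = 247.453 g/mol, so wt% Si = 56.170/247.453 × 100 = 22.70%.
M(KAlSi_3O_8) = 278.327 g/mol, so wt% Si = 84.255/278.327 × 100 = 30.27%.
22.70 − 30.27 = -7.57 pp.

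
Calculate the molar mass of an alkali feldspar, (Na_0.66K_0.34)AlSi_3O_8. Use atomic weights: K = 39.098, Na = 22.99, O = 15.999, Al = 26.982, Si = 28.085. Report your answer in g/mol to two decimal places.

M = 0.66·22.99 + 0.34·39.098 + 1·26.982 + 3·28.085 + 8·15.999

267.70 g/mol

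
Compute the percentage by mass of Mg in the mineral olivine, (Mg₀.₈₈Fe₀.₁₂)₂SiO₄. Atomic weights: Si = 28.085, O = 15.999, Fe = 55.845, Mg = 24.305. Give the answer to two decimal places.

Molar mass of (Mg₀.₈₈Fe₀.₁₂)₂SiO₄: 1.76·24.305 + 0.24·55.845 + 1·28.085 + 4·15.999 = 148.261 g/mol.
Mass of Mg per formula unit: 1.76 × 24.305 = 42.777 g.
Weight fraction Mg = 42.777 / 148.261 = 0.2885.

28.85 weight percent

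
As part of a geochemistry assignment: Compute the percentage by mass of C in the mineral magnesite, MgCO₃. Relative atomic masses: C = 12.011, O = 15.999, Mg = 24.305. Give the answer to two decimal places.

14.25 mass %

Molar mass of MgCO₃: 1*24.305 + 1*12.011 + 3*15.999 = 84.313 g/mol.
Mass of C per formula unit: 1 × 12.011 = 12.011 g.
Weight fraction C = 12.011 / 84.313 = 0.1425.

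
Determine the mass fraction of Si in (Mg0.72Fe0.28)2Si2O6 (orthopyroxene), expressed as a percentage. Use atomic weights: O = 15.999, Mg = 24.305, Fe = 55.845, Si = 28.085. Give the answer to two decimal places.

Formula mass = 1.44·24.305 + 0.56·55.845 + 2·28.085 + 6·15.999 = 218.436 g/mol, of which 56.170 g is Si.
So Si makes up 56.170/218.436 = 0.2571 of the mass, i.e. 25.71%.

25.71 mass %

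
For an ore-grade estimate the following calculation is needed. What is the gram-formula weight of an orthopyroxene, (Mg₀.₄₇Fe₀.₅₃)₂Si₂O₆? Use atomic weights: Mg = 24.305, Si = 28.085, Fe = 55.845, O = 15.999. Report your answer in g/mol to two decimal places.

234.21 g/mol

M = 0.94(24.305) + 1.06(55.845) + 2(28.085) + 6(15.999)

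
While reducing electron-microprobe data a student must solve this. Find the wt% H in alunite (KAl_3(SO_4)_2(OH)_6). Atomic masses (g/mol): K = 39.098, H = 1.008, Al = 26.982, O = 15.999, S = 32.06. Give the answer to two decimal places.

1.46 mass %

M(KAl_3(SO_4)_2(OH)_6) = 414.198 g/mol.
H contributes 6 × 1.008 = 6.048 g per mole.
6.048/414.198 = 0.0146 → 1.46%.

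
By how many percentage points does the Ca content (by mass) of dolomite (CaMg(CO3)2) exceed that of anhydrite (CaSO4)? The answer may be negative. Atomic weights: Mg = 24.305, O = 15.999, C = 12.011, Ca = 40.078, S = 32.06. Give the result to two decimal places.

Ca in CaMg(CO3)2: molar mass 184.399 g/mol; 1×40.078 = 40.078 g → 21.73 wt%.
Ca in CaSO4: molar mass 136.134 g/mol; 1×40.078 = 40.078 g → 29.44 wt%.
Difference = 21.73 − 29.44 = -7.71 percentage points.

-7.71 percentage points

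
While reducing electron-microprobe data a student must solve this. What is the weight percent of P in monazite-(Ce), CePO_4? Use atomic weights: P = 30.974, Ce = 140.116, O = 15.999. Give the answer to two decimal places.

Molar mass of CePO_4: 1*140.116 + 1*30.974 + 4*15.999 = 235.086 g/mol.
Mass of P per formula unit: 1 × 30.974 = 30.974 g.
Weight fraction P = 30.974 / 235.086 = 0.1318.

13.18 mass %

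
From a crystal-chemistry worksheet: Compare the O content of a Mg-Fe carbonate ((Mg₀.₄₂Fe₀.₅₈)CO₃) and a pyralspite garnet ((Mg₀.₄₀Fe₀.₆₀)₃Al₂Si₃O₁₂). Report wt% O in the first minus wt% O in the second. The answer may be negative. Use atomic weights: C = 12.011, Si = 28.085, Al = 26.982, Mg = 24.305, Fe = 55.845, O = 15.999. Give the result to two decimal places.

M((Mg₀.₄₂Fe₀.₅₈)CO₃) = 102.606 g/mol, so wt% O = 47.997/102.606 × 100 = 46.78%.
M((Mg₀.₄₀Fe₀.₆₀)₃Al₂Si₃O₁₂) = 459.894 g/mol, so wt% O = 191.988/459.894 × 100 = 41.75%.
46.78 − 41.75 = 5.03 pp.

5.03 percentage points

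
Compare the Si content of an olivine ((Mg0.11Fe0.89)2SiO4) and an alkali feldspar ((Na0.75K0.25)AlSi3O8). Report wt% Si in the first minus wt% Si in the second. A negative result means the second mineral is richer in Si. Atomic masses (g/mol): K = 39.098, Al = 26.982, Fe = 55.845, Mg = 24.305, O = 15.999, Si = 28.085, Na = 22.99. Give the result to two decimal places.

-17.38 percentage points

First mineral: 28.085 g Si in 196.832 g formula = 14.27 wt% Si.
Second mineral: 84.255 g Si in 266.246 g formula = 31.65 wt% Si.
14.27% − 31.65% gives a difference of -17.38 percentage points.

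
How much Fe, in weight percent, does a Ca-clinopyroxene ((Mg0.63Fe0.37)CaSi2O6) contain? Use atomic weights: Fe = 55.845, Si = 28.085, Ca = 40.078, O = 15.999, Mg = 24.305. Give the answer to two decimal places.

M((Mg0.63Fe0.37)CaSi2O6) = 228.217 g/mol.
Fe contributes 0.37 × 55.845 = 20.663 g per mole.
20.663/228.217 = 0.0905 → 9.05%.

9.05 weight percent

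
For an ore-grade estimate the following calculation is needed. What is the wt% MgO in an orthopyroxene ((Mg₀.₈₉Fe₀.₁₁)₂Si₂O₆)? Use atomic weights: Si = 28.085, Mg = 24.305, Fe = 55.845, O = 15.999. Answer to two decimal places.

M((Mg₀.₈₉Fe₀.₁₁)₂Si₂O₆) = 207.713 g/mol; M(MgO) = 40.304 g/mol.
Moles MgO per formula unit = 1.78 Mg ÷ 1 = 1.7800.
MgO fraction = (1.7800 × 40.304) / 207.713 = 71.741/207.713 = 0.3454.

34.54 wt%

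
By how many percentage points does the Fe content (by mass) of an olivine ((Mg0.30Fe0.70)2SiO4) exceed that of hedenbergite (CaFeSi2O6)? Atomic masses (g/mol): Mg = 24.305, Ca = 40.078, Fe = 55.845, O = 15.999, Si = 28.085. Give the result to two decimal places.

19.79 percentage points

Fe in (Mg0.30Fe0.70)2SiO4: molar mass 184.847 g/mol; 1.40×55.845 = 78.183 g → 42.30 wt%.
Fe in CaFeSi2O6: molar mass 248.087 g/mol; 1×55.845 = 55.845 g → 22.51 wt%.
Difference = 42.30 − 22.51 = 19.79 percentage points.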